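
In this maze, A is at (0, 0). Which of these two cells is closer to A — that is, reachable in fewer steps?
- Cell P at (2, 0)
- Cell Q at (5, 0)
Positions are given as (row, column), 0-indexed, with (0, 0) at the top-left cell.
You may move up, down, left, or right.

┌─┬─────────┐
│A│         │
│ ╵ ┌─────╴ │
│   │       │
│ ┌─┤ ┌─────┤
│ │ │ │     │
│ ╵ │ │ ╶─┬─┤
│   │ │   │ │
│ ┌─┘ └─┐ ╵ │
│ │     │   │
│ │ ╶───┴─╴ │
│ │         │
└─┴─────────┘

Shortest path A → P at (2, 0): 2 steps
Shortest path A → Q at (5, 0): 5 steps

P is closer (2 steps vs 5 steps).

Path to P:

┌─┬─────────┐
│A│         │
│ ╵ ┌─────╴ │
│↓  │       │
│ ┌─┤ ┌─────┤
│P│ │ │     │
│ ╵ │ │ ╶─┬─┤
│   │ │   │ │
│ ┌─┘ └─┐ ╵ │
│ │     │   │
│ │ ╶───┴─╴ │
│ │         │
└─┴─────────┘

Path to Q:

┌─┬─────────┐
│A│         │
│ ╵ ┌─────╴ │
│↓  │       │
│ ┌─┤ ┌─────┤
│↓│ │ │     │
│ ╵ │ │ ╶─┬─┤
│↓  │ │   │ │
│ ┌─┘ └─┐ ╵ │
│↓│     │   │
│ │ ╶───┴─╴ │
│Q│         │
└─┴─────────┘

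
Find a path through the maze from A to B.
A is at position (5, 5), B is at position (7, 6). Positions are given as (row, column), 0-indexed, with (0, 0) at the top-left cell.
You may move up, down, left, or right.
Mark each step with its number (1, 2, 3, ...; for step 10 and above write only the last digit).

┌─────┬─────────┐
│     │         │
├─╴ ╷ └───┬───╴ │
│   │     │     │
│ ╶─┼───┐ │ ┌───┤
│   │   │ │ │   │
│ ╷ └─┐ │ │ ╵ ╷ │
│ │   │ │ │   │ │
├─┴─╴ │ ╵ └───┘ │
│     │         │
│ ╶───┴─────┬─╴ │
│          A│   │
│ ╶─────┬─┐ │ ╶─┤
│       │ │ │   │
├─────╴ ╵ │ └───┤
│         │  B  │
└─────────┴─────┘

Finding the shortest path from (5, 5) to (7, 6):
Path length: 3 steps
Directions: down → down → right

Solution:

┌─────┬─────────┐
│     │         │
├─╴ ╷ └───┬───╴ │
│   │     │     │
│ ╶─┼───┐ │ ┌───┤
│   │   │ │ │   │
│ ╷ └─┐ │ │ ╵ ╷ │
│ │   │ │ │   │ │
├─┴─╴ │ ╵ └───┘ │
│     │         │
│ ╶───┴─────┬─╴ │
│          A│   │
│ ╶─────┬─┐ │ ╶─┤
│       │ │1│   │
├─────╴ ╵ │ └───┤
│         │2 B  │
└─────────┴─────┘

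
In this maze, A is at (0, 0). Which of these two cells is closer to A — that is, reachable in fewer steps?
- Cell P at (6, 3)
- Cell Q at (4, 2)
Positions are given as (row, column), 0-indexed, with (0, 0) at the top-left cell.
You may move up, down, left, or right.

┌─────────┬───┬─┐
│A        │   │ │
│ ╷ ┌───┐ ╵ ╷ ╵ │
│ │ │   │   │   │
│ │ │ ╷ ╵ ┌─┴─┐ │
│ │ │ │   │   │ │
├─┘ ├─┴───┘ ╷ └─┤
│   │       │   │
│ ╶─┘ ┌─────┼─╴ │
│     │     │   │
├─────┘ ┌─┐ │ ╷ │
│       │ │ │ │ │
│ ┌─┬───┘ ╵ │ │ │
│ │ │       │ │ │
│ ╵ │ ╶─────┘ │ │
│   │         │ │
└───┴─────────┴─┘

Shortest path A → P at (6, 3): 27 steps
Shortest path A → Q at (4, 2): 8 steps

Q is closer (8 steps vs 27 steps).

Path to P:

┌─────────┬───┬─┐
│A ↓      │   │ │
│ ╷ ┌───┐ ╵ ╷ ╵ │
│ │↓│   │   │   │
│ │ │ ╷ ╵ ┌─┴─┐ │
│ │↓│ │   │↱ ↓│ │
├─┘ ├─┴───┘ ╷ └─┤
│↓ ↲│↱ → → ↑│↳ ↓│
│ ╶─┘ ┌─────┼─╴ │
│↳ → ↑│     │↓ ↲│
├─────┘ ┌─┐ │ ╷ │
│       │ │ │↓│ │
│ ┌─┬───┘ ╵ │ │ │
│ │ │↱ P    │↓│ │
│ ╵ │ ╶─────┘ │ │
│   │↑ ← ← ← ↲│ │
└───┴─────────┴─┘

Path to Q:

┌─────────┬───┬─┐
│A ↓      │   │ │
│ ╷ ┌───┐ ╵ ╷ ╵ │
│ │↓│   │   │   │
│ │ │ ╷ ╵ ┌─┴─┐ │
│ │↓│ │   │   │ │
├─┘ ├─┴───┘ ╷ └─┤
│↓ ↲│       │   │
│ ╶─┘ ┌─────┼─╴ │
│↳ → Q│     │   │
├─────┘ ┌─┐ │ ╷ │
│       │ │ │ │ │
│ ┌─┬───┘ ╵ │ │ │
│ │ │       │ │ │
│ ╵ │ ╶─────┘ │ │
│   │         │ │
└───┴─────────┴─┘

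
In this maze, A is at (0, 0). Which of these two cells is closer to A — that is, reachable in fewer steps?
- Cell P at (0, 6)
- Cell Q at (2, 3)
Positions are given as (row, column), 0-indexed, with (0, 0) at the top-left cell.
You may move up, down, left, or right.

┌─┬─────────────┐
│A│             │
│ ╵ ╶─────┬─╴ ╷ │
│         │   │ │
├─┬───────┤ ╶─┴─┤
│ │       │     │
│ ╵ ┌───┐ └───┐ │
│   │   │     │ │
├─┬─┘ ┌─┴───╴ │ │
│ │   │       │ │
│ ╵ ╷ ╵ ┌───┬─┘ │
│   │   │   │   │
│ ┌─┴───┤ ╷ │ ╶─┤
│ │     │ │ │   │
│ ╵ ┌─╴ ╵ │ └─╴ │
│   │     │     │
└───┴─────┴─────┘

Shortest path A → P at (0, 6): 8 steps
Shortest path A → Q at (2, 3): 49 steps

P is closer (8 steps vs 49 steps).

Path to P:

┌─┬─────────────┐
│A│↱ → → → → P  │
│ ╵ ╶─────┬─╴ ╷ │
│↳ ↑      │   │ │
├─┬───────┤ ╶─┴─┤
│ │       │     │
│ ╵ ┌───┐ └───┐ │
│   │   │     │ │
├─┬─┘ ┌─┴───╴ │ │
│ │   │       │ │
│ ╵ ╷ ╵ ┌───┬─┘ │
│   │   │   │   │
│ ┌─┴───┤ ╷ │ ╶─┤
│ │     │ │ │   │
│ ╵ ┌─╴ ╵ │ └─╴ │
│   │     │     │
└───┴─────┴─────┘

Path to Q:

┌─┬─────────────┐
│A│↱ → → → → ↓  │
│ ╵ ╶─────┬─╴ ╷ │
│↳ ↑      │↓ ↲│ │
├─┬───────┤ ╶─┴─┤
│ │    Q ↰│↳ → ↓│
│ ╵ ┌───┐ └───┐ │
│   │   │↑ ← ↰│↓│
├─┬─┘ ┌─┴───╴ │ │
│ │↱ ↓│↱ → → ↑│↓│
│ ╵ ╷ ╵ ┌───┬─┘ │
│↱ ↑│↳ ↑│↓ ↰│↓ ↲│
│ ┌─┴───┤ ╷ │ ╶─┤
│↑│↓ ← ↰│↓│↑│↳ ↓│
│ ╵ ┌─╴ ╵ │ └─╴ │
│↑ ↲│  ↑ ↲│↑ ← ↲│
└───┴─────┴─────┘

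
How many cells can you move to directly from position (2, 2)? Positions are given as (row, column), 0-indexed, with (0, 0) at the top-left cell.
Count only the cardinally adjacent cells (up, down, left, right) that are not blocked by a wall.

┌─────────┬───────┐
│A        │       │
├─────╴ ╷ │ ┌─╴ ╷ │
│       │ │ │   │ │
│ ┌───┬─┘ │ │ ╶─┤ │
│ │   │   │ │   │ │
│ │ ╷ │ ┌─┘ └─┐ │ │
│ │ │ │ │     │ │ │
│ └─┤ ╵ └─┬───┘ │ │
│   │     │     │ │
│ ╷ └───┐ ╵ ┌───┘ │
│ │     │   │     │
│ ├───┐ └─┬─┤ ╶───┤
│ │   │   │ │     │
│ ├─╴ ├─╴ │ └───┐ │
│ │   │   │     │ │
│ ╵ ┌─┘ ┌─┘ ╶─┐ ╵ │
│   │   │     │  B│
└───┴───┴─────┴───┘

Checking passable neighbors of (2, 2):
Neighbors: (3, 2), (2, 1)
Count: 2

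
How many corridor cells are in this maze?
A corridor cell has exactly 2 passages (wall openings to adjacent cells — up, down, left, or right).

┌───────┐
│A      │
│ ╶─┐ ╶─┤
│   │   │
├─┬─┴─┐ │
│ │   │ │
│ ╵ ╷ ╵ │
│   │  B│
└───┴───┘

Counting cells with exactly 2 passages:
Total corridor cells: 12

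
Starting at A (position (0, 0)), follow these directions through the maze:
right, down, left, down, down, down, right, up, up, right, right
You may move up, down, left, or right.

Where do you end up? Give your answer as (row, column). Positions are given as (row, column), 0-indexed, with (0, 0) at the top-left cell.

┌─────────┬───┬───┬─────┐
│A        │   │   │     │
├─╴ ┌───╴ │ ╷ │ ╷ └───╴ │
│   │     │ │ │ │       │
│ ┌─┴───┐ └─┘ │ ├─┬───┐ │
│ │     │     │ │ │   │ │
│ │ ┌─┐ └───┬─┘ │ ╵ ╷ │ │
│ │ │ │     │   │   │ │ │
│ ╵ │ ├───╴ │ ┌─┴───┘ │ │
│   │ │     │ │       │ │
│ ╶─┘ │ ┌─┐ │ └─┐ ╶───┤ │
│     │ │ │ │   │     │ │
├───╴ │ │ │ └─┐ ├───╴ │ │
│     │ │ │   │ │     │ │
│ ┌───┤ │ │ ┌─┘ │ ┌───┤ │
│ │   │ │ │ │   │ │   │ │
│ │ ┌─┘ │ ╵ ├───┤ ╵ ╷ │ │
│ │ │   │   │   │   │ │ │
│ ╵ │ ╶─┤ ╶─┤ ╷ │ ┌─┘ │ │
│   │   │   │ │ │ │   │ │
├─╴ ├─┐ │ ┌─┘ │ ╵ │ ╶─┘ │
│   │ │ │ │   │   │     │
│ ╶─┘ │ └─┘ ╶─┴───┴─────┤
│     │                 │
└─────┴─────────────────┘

Following directions step by step:
Start: (0, 0)
  right: (0, 0) → (0, 1)
  down: (0, 1) → (1, 1)
  left: (1, 1) → (1, 0)
  down: (1, 0) → (2, 0)
  down: (2, 0) → (3, 0)
  down: (3, 0) → (4, 0)
  right: (4, 0) → (4, 1)
  up: (4, 1) → (3, 1)
  up: (3, 1) → (2, 1)
  right: (2, 1) → (2, 2)
  right: (2, 2) → (2, 3)
Final position: (2, 3)

Path taken:

┌─────────┬───┬───┬─────┐
│A ↓      │   │   │     │
├─╴ ┌───╴ │ ╷ │ ╷ └───╴ │
│↓ ↲│     │ │ │ │       │
│ ┌─┴───┐ └─┘ │ ├─┬───┐ │
│↓│↱ → B│     │ │ │   │ │
│ │ ┌─┐ └───┬─┘ │ ╵ ╷ │ │
│↓│↑│ │     │   │   │ │ │
│ ╵ │ ├───╴ │ ┌─┴───┘ │ │
│↳ ↑│ │     │ │       │ │
│ ╶─┘ │ ┌─┐ │ └─┐ ╶───┤ │
│     │ │ │ │   │     │ │
├───╴ │ │ │ └─┐ ├───╴ │ │
│     │ │ │   │ │     │ │
│ ┌───┤ │ │ ┌─┘ │ ┌───┤ │
│ │   │ │ │ │   │ │   │ │
│ │ ┌─┘ │ ╵ ├───┤ ╵ ╷ │ │
│ │ │   │   │   │   │ │ │
│ ╵ │ ╶─┤ ╶─┤ ╷ │ ┌─┘ │ │
│   │   │   │ │ │ │   │ │
├─╴ ├─┐ │ ┌─┘ │ ╵ │ ╶─┘ │
│   │ │ │ │   │   │     │
│ ╶─┘ │ └─┘ ╶─┴───┴─────┤
│     │                 │
└─────┴─────────────────┘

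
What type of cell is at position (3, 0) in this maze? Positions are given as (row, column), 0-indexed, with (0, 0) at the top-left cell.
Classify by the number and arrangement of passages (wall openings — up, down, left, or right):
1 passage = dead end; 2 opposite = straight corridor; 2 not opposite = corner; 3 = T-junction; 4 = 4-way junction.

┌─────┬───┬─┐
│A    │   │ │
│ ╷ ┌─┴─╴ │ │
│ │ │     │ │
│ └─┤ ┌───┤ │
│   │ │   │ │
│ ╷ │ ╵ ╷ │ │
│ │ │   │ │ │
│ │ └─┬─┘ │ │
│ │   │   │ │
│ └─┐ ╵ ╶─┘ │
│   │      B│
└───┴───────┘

Checking cell at (3, 0):
Number of passages: 2
Cell type: straight corridor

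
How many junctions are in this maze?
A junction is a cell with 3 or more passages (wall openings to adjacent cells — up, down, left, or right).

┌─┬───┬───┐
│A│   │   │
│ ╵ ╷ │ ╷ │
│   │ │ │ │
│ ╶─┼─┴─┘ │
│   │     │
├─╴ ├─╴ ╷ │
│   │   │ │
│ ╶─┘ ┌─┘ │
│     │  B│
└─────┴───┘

Checking each cell for number of passages:

Junctions found (3+ passages):
  (1, 0): 3 passages
  (2, 3): 3 passages
  (2, 4): 3 passages
Total junctions: 3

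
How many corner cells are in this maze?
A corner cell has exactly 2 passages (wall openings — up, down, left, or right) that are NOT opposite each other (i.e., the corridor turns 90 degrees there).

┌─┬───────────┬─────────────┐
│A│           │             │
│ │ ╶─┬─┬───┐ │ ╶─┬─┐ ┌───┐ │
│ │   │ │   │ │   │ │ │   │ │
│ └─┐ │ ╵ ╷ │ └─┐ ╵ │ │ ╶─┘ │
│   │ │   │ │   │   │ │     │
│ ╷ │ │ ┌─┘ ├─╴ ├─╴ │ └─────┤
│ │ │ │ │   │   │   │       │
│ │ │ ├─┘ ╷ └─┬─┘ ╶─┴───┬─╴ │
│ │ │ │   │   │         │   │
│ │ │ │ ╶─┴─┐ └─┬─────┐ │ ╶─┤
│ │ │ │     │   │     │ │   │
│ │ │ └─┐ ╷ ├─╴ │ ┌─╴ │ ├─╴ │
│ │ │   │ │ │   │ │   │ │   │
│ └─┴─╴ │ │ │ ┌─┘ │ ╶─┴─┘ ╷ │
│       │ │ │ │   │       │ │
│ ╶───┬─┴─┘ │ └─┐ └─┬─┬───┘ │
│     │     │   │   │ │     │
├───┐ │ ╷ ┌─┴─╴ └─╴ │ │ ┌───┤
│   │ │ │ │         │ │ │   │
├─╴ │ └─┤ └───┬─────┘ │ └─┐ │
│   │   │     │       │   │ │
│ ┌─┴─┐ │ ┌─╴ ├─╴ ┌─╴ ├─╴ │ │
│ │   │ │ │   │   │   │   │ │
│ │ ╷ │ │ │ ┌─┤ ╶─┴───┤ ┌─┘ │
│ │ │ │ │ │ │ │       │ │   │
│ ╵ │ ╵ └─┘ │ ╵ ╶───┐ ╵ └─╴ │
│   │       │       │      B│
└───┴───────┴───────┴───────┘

Counting corner cells (2 non-opposite passages):
Total corners: 86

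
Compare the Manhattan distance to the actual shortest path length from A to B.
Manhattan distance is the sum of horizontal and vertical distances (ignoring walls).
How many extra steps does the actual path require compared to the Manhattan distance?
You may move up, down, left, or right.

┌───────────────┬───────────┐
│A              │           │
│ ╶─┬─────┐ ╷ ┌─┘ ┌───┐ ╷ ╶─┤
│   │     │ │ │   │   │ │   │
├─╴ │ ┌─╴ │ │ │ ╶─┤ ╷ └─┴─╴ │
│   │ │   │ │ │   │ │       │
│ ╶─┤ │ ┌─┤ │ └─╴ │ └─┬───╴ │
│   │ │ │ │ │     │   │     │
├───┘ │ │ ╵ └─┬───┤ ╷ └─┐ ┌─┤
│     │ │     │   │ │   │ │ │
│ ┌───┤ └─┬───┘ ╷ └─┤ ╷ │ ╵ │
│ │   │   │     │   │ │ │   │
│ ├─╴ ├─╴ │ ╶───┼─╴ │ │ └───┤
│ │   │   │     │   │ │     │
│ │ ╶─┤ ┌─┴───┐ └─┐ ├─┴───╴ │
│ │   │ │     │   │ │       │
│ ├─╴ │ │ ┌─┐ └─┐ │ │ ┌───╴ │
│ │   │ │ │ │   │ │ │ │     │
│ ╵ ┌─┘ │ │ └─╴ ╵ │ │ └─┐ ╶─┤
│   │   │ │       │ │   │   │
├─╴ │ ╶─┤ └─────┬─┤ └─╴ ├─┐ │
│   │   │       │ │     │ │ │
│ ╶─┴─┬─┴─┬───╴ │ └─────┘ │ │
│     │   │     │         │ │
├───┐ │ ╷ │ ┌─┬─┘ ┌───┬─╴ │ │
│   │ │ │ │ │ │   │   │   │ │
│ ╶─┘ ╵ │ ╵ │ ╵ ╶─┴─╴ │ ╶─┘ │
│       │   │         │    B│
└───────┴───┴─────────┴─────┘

Manhattan distance: |13 - 0| + |13 - 0| = 26
Actual path length: 46
Extra steps: 46 - 26 = 20

Solution:

┌───────────────┬───────────┐
│A → → → → → ↓  │↱ → → → ↓  │
│ ╶─┬─────┐ ╷ ┌─┘ ┌───┐ ╷ ╶─┤
│   │     │ │↓│↱ ↑│↓ ↰│ │↳ ↓│
├─╴ │ ┌─╴ │ │ │ ╶─┤ ╷ └─┴─╴ │
│   │ │   │ │↓│↑ ↰│↓│↑ ← ← ↲│
│ ╶─┤ │ ┌─┤ │ └─╴ │ └─┬───╴ │
│   │ │ │ │ │↳ → ↑│↳ ↓│     │
├───┘ │ │ ╵ └─┬───┤ ╷ └─┐ ┌─┤
│     │ │     │   │ │↳ ↓│ │ │
│ ┌───┤ └─┬───┘ ╷ └─┤ ╷ │ ╵ │
│ │   │   │     │   │ │↓│   │
│ ├─╴ ├─╴ │ ╶───┼─╴ │ │ └───┤
│ │   │   │     │   │ │↳ → ↓│
│ │ ╶─┤ ┌─┴───┐ └─┐ ├─┴───╴ │
│ │   │ │     │   │ │      ↓│
│ ├─╴ │ │ ┌─┐ └─┐ │ │ ┌───╴ │
│ │   │ │ │ │   │ │ │ │  ↓ ↲│
│ ╵ ┌─┘ │ │ └─╴ ╵ │ │ └─┐ ╶─┤
│   │   │ │       │ │   │↳ ↓│
├─╴ │ ╶─┤ └─────┬─┤ └─╴ ├─┐ │
│   │   │       │ │     │ │↓│
│ ╶─┴─┬─┴─┬───╴ │ └─────┘ │ │
│     │   │     │         │↓│
├───┐ │ ╷ │ ┌─┬─┘ ┌───┬─╴ │ │
│   │ │ │ │ │ │   │   │   │↓│
│ ╶─┘ ╵ │ ╵ │ ╵ ╶─┴─╴ │ ╶─┘ │
│       │   │         │    B│
└───────┴───┴─────────┴─────┘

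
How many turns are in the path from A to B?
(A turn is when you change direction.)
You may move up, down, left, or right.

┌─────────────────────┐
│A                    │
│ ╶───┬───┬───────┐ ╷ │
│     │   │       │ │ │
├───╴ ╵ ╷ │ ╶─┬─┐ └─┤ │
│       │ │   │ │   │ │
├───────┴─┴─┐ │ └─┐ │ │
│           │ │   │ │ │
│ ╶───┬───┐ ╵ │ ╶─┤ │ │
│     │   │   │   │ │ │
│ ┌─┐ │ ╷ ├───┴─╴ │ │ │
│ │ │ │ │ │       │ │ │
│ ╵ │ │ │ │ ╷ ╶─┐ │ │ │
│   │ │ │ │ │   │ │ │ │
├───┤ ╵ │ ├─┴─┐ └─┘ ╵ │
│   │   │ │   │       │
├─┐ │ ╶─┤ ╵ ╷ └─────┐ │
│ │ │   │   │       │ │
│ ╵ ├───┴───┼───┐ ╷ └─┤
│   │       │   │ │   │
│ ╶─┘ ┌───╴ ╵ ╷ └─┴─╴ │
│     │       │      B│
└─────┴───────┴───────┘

Directions: right, right, right, right, right, right, right, right, right, right, down, down, down, down, down, down, down, left, up, up, up, up, up, left, up, left, left, left, down, right, down, down, left, up, left, left, left, left, left, down, right, right, down, down, down, right, up, up, up, right, down, down, down, down, right, up, right, down, right, right, right, down, right, down
Number of turns: 27

Solution:

┌─────────────────────┐
│A → → → → → → → → → ↓│
│ ╶───┬───┬───────┐ ╷ │
│     │   │↓ ← ← ↰│ │↓│
├───╴ ╵ ╷ │ ╶─┬─┐ └─┤ │
│       │ │↳ ↓│ │↑ ↰│↓│
├───────┴─┴─┐ │ └─┐ │ │
│↓ ← ← ← ← ↰│↓│   │↑│↓│
│ ╶───┬───┐ ╵ │ ╶─┤ │ │
│↳ → ↓│↱ ↓│↑ ↲│   │↑│↓│
│ ┌─┐ │ ╷ ├───┴─╴ │ │ │
│ │ │↓│↑│↓│       │↑│↓│
│ ╵ │ │ │ │ ╷ ╶─┐ │ │ │
│   │↓│↑│↓│ │   │ │↑│↓│
├───┤ ╵ │ ├─┴─┐ └─┘ ╵ │
│   │↳ ↑│↓│↱ ↓│    ↑ ↲│
├─┐ │ ╶─┤ ╵ ╷ └─────┐ │
│ │ │   │↳ ↑│↳ → → ↓│ │
│ ╵ ├───┴───┼───┐ ╷ └─┤
│   │       │   │ │↳ ↓│
│ ╶─┘ ┌───╴ ╵ ╷ └─┴─╴ │
│     │       │      B│
└─────┴───────┴───────┘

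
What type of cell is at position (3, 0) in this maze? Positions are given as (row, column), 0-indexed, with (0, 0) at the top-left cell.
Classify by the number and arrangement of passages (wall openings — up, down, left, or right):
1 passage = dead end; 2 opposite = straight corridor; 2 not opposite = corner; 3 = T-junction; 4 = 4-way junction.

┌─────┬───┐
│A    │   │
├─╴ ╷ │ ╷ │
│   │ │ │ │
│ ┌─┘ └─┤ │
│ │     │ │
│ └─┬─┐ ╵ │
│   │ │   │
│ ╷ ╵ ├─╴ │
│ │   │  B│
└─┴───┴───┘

Checking cell at (3, 0):
Number of passages: 3
Cell type: T-junction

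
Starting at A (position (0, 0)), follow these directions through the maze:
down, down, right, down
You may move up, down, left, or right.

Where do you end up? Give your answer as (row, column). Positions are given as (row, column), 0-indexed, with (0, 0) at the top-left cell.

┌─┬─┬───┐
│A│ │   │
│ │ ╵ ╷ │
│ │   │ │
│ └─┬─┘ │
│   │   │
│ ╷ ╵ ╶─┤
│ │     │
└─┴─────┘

Following directions step by step:
Start: (0, 0)
  down: (0, 0) → (1, 0)
  down: (1, 0) → (2, 0)
  right: (2, 0) → (2, 1)
  down: (2, 1) → (3, 1)
Final position: (3, 1)

Path taken:

┌─┬─┬───┐
│A│ │   │
│ │ ╵ ╷ │
│↓│   │ │
│ └─┬─┘ │
│↳ ↓│   │
│ ╷ ╵ ╶─┤
│ │B    │
└─┴─────┘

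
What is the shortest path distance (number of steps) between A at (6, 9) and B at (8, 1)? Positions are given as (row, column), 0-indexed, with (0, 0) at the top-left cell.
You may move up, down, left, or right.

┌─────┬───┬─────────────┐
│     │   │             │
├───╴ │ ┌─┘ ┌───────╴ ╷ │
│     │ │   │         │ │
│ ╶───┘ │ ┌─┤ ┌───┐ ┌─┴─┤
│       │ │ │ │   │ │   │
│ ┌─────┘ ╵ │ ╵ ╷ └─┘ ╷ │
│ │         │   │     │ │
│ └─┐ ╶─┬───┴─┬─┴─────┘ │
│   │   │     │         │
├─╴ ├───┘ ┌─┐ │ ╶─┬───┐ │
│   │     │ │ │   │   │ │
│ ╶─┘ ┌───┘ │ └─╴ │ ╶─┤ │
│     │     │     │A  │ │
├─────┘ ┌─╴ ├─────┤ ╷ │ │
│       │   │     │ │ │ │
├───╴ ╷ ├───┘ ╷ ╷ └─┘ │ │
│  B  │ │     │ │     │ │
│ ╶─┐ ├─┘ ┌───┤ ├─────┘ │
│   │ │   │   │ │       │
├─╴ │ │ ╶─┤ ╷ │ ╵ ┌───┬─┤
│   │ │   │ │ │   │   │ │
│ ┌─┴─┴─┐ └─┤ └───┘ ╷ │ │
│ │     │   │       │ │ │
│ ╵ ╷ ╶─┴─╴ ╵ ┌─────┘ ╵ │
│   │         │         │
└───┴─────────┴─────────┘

Finding path from (6, 9) to (8, 1):
Path: (6,9) → (6,10) → (7,10) → (8,10) → (8,9) → (8,8) → (7,8) → (7,7) → (7,6) → (8,6) → (8,5) → (8,4) → (9,4) → (9,3) → (10,3) → (10,4) → (11,4) → (11,5) → (12,5) → (12,4) → (12,3) → (12,2) → (11,2) → (11,1) → (12,1) → (12,0) → (11,0) → (10,0) → (10,1) → (9,1) → (9,0) → (8,0) → (8,1)
Distance: 32 steps

Solution:

┌─────┬───┬─────────────┐
│     │   │             │
├───╴ │ ┌─┘ ┌───────╴ ╷ │
│     │ │   │         │ │
│ ╶───┘ │ ┌─┤ ┌───┐ ┌─┴─┤
│       │ │ │ │   │ │   │
│ ┌─────┘ ╵ │ ╵ ╷ └─┘ ╷ │
│ │         │   │     │ │
│ └─┐ ╶─┬───┴─┬─┴─────┘ │
│   │   │     │         │
├─╴ ├───┘ ┌─┐ │ ╶─┬───┐ │
│   │     │ │ │   │   │ │
│ ╶─┘ ┌───┘ │ └─╴ │ ╶─┤ │
│     │     │     │A ↓│ │
├─────┘ ┌─╴ ├─────┤ ╷ │ │
│       │   │↓ ← ↰│ │↓│ │
├───╴ ╷ ├───┘ ╷ ╷ └─┘ │ │
│↱ B  │ │↓ ← ↲│ │↑ ← ↲│ │
│ ╶─┐ ├─┘ ┌───┤ ├─────┘ │
│↑ ↰│ │↓ ↲│   │ │       │
├─╴ │ │ ╶─┤ ╷ │ ╵ ┌───┬─┤
│↱ ↑│ │↳ ↓│ │ │   │   │ │
│ ┌─┴─┴─┐ └─┤ └───┘ ╷ │ │
│↑│↓ ↰  │↳ ↓│       │ │ │
│ ╵ ╷ ╶─┴─╴ ╵ ┌─────┘ ╵ │
│↑ ↲│↑ ← ← ↲  │         │
└───┴─────────┴─────────┘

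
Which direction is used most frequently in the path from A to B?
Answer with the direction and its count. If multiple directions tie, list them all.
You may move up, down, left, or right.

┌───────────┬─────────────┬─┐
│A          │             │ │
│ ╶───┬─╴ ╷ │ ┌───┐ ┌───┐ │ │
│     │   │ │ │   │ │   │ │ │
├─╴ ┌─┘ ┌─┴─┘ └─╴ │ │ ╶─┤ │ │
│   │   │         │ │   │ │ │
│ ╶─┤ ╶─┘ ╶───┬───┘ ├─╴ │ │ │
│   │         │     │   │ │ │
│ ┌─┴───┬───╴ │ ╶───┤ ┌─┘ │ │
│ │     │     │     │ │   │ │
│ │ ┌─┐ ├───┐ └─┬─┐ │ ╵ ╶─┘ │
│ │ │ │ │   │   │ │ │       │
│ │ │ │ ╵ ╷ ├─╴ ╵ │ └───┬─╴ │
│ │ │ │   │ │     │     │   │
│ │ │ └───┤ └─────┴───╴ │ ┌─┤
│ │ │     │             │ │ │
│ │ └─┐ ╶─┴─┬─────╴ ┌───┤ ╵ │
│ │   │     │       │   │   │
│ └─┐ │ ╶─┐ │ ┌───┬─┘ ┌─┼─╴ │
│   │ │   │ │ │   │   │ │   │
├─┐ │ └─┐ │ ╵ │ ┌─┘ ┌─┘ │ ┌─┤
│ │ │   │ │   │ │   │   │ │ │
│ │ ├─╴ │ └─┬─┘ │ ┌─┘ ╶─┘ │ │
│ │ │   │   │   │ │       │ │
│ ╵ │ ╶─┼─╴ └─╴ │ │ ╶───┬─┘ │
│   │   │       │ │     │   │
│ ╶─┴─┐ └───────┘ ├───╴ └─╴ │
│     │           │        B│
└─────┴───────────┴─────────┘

Directions: right, right, right, right, down, left, down, left, down, right, right, up, right, right, up, up, right, right, right, right, right, right, down, down, down, down, left, down, right, right, down, left, down, down, right, down, left, down, down, left, left, left, down, right, right, down, right, right
Counts: {'right': 21, 'down': 16, 'left': 8, 'up': 3}
Most common: right (21 times)

Solution:

┌───────────┬─────────────┬─┐
│A → → → ↓  │↱ → → → → → ↓│ │
│ ╶───┬─╴ ╷ │ ┌───┐ ┌───┐ │ │
│     │↓ ↲│ │↑│   │ │   │↓│ │
├─╴ ┌─┘ ┌─┴─┘ └─╴ │ │ ╶─┤ │ │
│   │↓ ↲│↱ → ↑    │ │   │↓│ │
│ ╶─┤ ╶─┘ ╶───┬───┘ ├─╴ │ │ │
│   │↳ → ↑    │     │   │↓│ │
│ ┌─┴───┬───╴ │ ╶───┤ ┌─┘ │ │
│ │     │     │     │ │↓ ↲│ │
│ │ ┌─┐ ├───┐ └─┬─┐ │ ╵ ╶─┘ │
│ │ │ │ │   │   │ │ │  ↳ → ↓│
│ │ │ │ ╵ ╷ ├─╴ ╵ │ └───┬─╴ │
│ │ │ │   │ │     │     │↓ ↲│
│ │ │ └───┤ └─────┴───╴ │ ┌─┤
│ │ │     │             │↓│ │
│ │ └─┐ ╶─┴─┬─────╴ ┌───┤ ╵ │
│ │   │     │       │   │↳ ↓│
│ └─┐ │ ╶─┐ │ ┌───┬─┘ ┌─┼─╴ │
│   │ │   │ │ │   │   │ │↓ ↲│
├─┐ │ └─┐ │ ╵ │ ┌─┘ ┌─┘ │ ┌─┤
│ │ │   │ │   │ │   │   │↓│ │
│ │ ├─╴ │ └─┬─┘ │ ┌─┘ ╶─┘ │ │
│ │ │   │   │   │ │↓ ← ← ↲│ │
│ ╵ │ ╶─┼─╴ └─╴ │ │ ╶───┬─┘ │
│   │   │       │ │↳ → ↓│   │
│ ╶─┴─┐ └───────┘ ├───╴ └─╴ │
│     │           │    ↳ → B│
└─────┴───────────┴─────────┘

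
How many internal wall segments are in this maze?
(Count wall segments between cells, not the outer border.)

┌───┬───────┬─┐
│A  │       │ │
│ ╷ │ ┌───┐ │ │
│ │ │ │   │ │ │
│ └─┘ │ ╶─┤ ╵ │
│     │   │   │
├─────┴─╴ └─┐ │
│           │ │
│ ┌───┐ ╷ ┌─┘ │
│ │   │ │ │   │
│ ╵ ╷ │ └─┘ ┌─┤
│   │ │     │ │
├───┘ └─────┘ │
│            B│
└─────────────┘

Counting internal wall segments:
Total internal walls: 36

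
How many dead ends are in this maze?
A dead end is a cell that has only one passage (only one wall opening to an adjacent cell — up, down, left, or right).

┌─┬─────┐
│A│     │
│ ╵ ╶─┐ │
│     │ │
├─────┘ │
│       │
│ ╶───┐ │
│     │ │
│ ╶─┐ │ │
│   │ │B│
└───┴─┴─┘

Checking each cell for number of passages:

Dead ends found at positions:
  (0, 0)
  (1, 2)
  (4, 1)
  (4, 2)
  (4, 3)
Total dead ends: 5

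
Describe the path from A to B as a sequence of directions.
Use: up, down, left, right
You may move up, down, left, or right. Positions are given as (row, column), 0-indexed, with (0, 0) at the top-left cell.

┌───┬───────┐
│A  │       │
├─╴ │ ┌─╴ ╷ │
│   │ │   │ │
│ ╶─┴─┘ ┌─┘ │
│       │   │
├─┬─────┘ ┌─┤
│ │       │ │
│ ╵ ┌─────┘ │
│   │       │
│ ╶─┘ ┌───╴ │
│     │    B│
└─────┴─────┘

Finding the path and converting it to directions:
Path through cells: (0,0) → (0,1) → (1,1) → (1,0) → (2,0) → (2,1) → (2,2) → (2,3) → (1,3) → (1,4) → (0,4) → (0,5) → (1,5) → (2,5) → (2,4) → (3,4) → (3,3) → (3,2) → (3,1) → (4,1) → (4,0) → (5,0) → (5,1) → (5,2) → (4,2) → (4,3) → (4,4) → (4,5) → (5,5)
Directions: right, down, left, down, right, right, right, up, right, up, right, down, down, left, down, left, left, left, down, left, down, right, right, up, right, right, right, down

Solution:

┌───┬───────┐
│A ↓│    ↱ ↓│
├─╴ │ ┌─╴ ╷ │
│↓ ↲│ │↱ ↑│↓│
│ ╶─┴─┘ ┌─┘ │
│↳ → → ↑│↓ ↲│
├─┬─────┘ ┌─┤
│ │↓ ← ← ↲│ │
│ ╵ ┌─────┘ │
│↓ ↲│↱ → → ↓│
│ ╶─┘ ┌───╴ │
│↳ → ↑│    B│
└─────┴─────┘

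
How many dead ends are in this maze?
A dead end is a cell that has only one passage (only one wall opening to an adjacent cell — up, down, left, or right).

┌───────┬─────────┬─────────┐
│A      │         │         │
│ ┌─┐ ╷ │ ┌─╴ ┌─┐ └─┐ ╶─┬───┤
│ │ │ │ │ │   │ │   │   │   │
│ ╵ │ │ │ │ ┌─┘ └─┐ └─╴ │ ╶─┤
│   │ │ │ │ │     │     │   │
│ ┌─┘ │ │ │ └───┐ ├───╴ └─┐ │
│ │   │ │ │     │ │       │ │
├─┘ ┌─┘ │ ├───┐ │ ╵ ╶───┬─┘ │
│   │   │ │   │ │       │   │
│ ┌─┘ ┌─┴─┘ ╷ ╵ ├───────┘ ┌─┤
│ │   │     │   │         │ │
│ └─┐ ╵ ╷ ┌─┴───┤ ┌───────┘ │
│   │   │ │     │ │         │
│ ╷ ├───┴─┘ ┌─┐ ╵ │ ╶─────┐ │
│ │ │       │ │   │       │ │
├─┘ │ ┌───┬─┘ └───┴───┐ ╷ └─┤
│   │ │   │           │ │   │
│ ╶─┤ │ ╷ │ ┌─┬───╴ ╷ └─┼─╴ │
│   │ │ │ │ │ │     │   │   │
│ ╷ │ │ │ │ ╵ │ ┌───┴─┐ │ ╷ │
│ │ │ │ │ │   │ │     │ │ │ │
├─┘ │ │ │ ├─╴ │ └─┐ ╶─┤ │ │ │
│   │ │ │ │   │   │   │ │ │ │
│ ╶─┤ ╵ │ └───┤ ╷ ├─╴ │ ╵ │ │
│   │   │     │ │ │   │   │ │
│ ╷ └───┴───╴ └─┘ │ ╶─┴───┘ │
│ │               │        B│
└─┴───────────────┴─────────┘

Checking each cell for number of passages:

Dead ends found at positions:
  (0, 9)
  (0, 13)
  (1, 1)
  (1, 7)
  (1, 13)
  (2, 6)
  (3, 0)
  (3, 12)
  (4, 4)
  (4, 11)
  (5, 1)
  (5, 13)
  (6, 4)
  (7, 0)
  (7, 6)
  (7, 13)
  (8, 11)
  (9, 6)
  (10, 0)
  (10, 8)
  (10, 10)
  (11, 5)
  (12, 7)
  (13, 0)
Total dead ends: 24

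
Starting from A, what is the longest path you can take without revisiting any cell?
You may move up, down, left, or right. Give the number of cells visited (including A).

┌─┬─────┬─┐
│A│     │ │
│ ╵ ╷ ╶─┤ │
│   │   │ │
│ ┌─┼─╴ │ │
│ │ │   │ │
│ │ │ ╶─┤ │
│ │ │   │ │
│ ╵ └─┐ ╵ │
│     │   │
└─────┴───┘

Finding longest simple path using DFS:
Start: (0, 0)
Longest path visits 17 cells
Path: A → down → right → up → right → down → right → down → left → down → right → down → right → up → up → up → up

Solution:

┌─┬─────┬─┐
│A│↱ ↓  │B│
│ ╵ ╷ ╶─┤ │
│↳ ↑│↳ ↓│↑│
│ ┌─┼─╴ │ │
│ │ │↓ ↲│↑│
│ │ │ ╶─┤ │
│ │ │↳ ↓│↑│
│ ╵ └─┐ ╵ │
│     │↳ ↑│
└─────┴───┘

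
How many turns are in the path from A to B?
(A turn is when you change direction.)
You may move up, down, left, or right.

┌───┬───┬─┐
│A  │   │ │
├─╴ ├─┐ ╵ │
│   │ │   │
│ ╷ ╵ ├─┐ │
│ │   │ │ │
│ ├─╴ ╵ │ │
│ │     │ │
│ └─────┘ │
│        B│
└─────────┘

Directions: right, down, left, down, down, down, right, right, right, right
Number of turns: 4

Solution:

┌───┬───┬─┐
│A ↓│   │ │
├─╴ ├─┐ ╵ │
│↓ ↲│ │   │
│ ╷ ╵ ├─┐ │
│↓│   │ │ │
│ ├─╴ ╵ │ │
│↓│     │ │
│ └─────┘ │
│↳ → → → B│
└─────────┘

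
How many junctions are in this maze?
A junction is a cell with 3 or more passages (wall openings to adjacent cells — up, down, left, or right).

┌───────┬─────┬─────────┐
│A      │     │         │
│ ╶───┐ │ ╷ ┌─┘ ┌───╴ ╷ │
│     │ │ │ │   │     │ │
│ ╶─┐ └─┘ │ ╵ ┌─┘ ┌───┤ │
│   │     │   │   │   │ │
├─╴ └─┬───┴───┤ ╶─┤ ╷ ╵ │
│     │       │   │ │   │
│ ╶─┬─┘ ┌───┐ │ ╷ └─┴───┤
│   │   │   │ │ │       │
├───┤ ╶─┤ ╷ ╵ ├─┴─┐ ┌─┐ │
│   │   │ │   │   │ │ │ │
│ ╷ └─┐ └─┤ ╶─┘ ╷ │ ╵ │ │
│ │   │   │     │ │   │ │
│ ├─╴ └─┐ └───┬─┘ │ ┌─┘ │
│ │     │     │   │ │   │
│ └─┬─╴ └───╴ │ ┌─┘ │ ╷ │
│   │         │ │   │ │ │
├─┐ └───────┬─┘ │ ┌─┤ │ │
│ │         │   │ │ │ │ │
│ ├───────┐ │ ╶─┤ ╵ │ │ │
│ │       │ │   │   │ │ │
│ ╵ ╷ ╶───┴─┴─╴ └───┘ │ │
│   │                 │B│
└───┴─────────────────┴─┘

Checking each cell for number of passages:

Junctions found (3+ passages):
  (0, 5): 3 passages
  (0, 10): 3 passages
  (1, 0): 3 passages
  (3, 1): 3 passages
  (3, 7): 3 passages
  (4, 9): 3 passages
  (5, 5): 3 passages
  (6, 9): 3 passages
  (7, 2): 3 passages
  (7, 11): 3 passages
  (8, 3): 3 passages
  (10, 2): 3 passages
  (11, 7): 3 passages
Total junctions: 13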